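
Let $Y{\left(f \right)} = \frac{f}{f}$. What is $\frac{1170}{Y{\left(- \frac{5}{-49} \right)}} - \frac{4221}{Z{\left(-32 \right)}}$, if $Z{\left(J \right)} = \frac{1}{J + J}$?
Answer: $271314$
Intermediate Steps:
$Z{\left(J \right)} = \frac{1}{2 J}$
$Y{\left(f \right)} = 1$
$\frac{1170}{Y{\left(- \frac{5}{-49} \right)}} - \frac{4221}{Z{\left(-32 \right)}} = \frac{1170}{1} - \frac{4221}{\frac{1}{2} \frac{1}{-32}} = 1170 \cdot 1 - \frac{4221}{\frac{1}{2} \left(- \frac{1}{32}\right)} = 1170 - \frac{4221}{- \frac{1}{64}} = 1170 - -270144 = 1170 + 270144 = 271314$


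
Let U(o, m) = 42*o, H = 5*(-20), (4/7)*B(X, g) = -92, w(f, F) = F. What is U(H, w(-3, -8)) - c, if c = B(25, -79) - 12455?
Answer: 8416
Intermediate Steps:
B(X, g) = -161 (B(X, g) = (7/4)*(-92) = -161)
c = -12616 (c = -161 - 12455 = -12616)
H = -100
U(H, w(-3, -8)) - c = 42*(-100) - 1*(-12616) = -4200 + 12616 = 8416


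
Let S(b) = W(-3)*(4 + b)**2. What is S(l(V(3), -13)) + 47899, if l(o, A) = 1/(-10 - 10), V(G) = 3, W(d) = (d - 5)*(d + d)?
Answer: 1216198/25 ≈ 48648.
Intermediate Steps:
W(d) = 2*d*(-5 + d) (W(d) = (-5 + d)*(2*d) = 2*d*(-5 + d))
l(o, A) = -1/20 (l(o, A) = 1/(-20) = -1/20)
S(b) = 48*(4 + b)**2 (S(b) = (2*(-3)*(-5 - 3))*(4 + b)**2 = (2*(-3)*(-8))*(4 + b)**2 = 48*(4 + b)**2)
S(l(V(3), -13)) + 47899 = 48*(4 - 1/20)**2 + 47899 = 48*(79/20)**2 + 47899 = 48*(6241/400) + 47899 = 18723/25 + 47899 = 1216198/25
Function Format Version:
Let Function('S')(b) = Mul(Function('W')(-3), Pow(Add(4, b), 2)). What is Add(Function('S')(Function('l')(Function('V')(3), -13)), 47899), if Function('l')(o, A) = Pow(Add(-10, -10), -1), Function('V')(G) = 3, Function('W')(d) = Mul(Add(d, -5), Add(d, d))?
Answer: Rational(1216198, 25) ≈ 48648.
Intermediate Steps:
Function('W')(d) = Mul(2, d, Add(-5, d)) (Function('W')(d) = Mul(Add(-5, d), Mul(2, d)) = Mul(2, d, Add(-5, d)))
Function('l')(o, A) = Rational(-1, 20) (Function('l')(o, A) = Pow(-20, -1) = Rational(-1, 20))
Function('S')(b) = Mul(48, Pow(Add(4, b), 2)) (Function('S')(b) = Mul(Mul(2, -3, Add(-5, -3)), Pow(Add(4, b), 2)) = Mul(Mul(2, -3, -8), Pow(Add(4, b), 2)) = Mul(48, Pow(Add(4, b), 2)))
Add(Function('S')(Function('l')(Function('V')(3), -13)), 47899) = Add(Mul(48, Pow(Add(4, Rational(-1, 20)), 2)), 47899) = Add(Mul(48, Pow(Rational(79, 20), 2)), 47899) = Add(Mul(48, Rational(6241, 400)), 47899) = Add(Rational(18723, 25), 47899) = Rational(1216198, 25)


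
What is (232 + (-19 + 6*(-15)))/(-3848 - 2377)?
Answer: -41/2075 ≈ -0.019759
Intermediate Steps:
(232 + (-19 + 6*(-15)))/(-3848 - 2377) = (232 + (-19 - 90))/(-6225) = (232 - 109)*(-1/6225) = 123*(-1/6225) = -41/2075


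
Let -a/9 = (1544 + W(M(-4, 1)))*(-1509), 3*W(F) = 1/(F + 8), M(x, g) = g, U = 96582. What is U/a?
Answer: 96582/20969567 ≈ 0.0046058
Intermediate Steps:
W(F) = 1/(3*(8 + F)) (W(F) = 1/(3*(F + 8)) = 1/(3*(8 + F)))
a = 20969567 (a = -9*(1544 + 1/(3*(8 + 1)))*(-1509) = -9*(1544 + (⅓)/9)*(-1509) = -9*(1544 + (⅓)*(⅑))*(-1509) = -9*(1544 + 1/27)*(-1509) = -41689*(-1509)/3 = -9*(-20969567/9) = 20969567)
U/a = 96582/20969567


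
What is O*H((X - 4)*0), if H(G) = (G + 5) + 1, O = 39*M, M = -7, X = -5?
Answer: -1638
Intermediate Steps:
O = -273 (O = 39*(-7) = -273)
H(G) = 6 + G (H(G) = (5 + G) + 1 = 6 + G)
O*H((X - 4)*0) = -273*(6 + (-5 - 4)*0) = -273*(6 - 9*0) = -273*(6 + 0) = -273*6 = -1638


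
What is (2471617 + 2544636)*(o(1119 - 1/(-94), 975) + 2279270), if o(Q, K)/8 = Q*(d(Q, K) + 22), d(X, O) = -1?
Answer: 581691710601694/47 ≈ 1.2376e+13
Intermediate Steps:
o(Q, K) = 168*Q (o(Q, K) = 8*(Q*(-1 + 22)) = 8*(Q*21) = 8*(21*Q) = 168*Q)
(2471617 + 2544636)*(o(1119 - 1/(-94), 975) + 2279270) = (2471617 + 2544636)*(168*(1119 - 1/(-94)) + 2279270) = 5016253*(168*(1119 - 1*(-1/94)) + 2279270) = 5016253*(168*(1119 + 1/94) + 2279270) = 5016253*(168*(105187/94) + 2279270) = 5016253*(8835708/47 + 2279270) = 5016253*(115961398/47) = 581691710601694/47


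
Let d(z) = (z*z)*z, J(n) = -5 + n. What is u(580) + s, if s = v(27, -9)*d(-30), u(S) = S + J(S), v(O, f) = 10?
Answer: -268845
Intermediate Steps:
d(z) = z³ (d(z) = z²*z = z³)
u(S) = -5 + 2*S (u(S) = S + (-5 + S) = -5 + 2*S)
s = -270000 (s = 10*(-30)³ = 10*(-27000) = -270000)
u(580) + s = (-5 + 2*580) - 270000 = (-5 + 1160) - 270000 = 1155 - 270000 = -268845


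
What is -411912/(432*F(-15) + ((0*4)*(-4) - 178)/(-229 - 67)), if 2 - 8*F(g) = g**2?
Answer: 60962976/1782127 ≈ 34.208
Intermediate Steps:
F(g) = 1/4 - g**2/8
-411912/(432*F(-15) + ((0*4)*(-4) - 178)/(-229 - 67)) = -411912/(432*(1/4 - 1/8*(-15)**2) + ((0*4)*(-4) - 178)/(-229 - 67)) = -411912/(432*(1/4 - 1/8*225) + (0*(-4) - 178)/(-296)) = -411912/(432*(1/4 - 225/8) + (0 - 178)*(-1/296)) = -411912/(432*(-223/8) - 178*(-1/296)) = -411912/(-12042 + 89/148) = -411912/(-1782127/148) = -411912*(-148/1782127) = 60962976/1782127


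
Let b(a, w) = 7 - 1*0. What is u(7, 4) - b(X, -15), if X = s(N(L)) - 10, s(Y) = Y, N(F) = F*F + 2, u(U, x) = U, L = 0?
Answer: 0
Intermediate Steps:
N(F) = 2 + F² (N(F) = F² + 2 = 2 + F²)
X = -8 (X = (2 + 0²) - 10 = (2 + 0) - 10 = 2 - 10 = -8)
b(a, w) = 7 (b(a, w) = 7 + 0 = 7)
u(7, 4) - b(X, -15) = 7 - 1*7 = 7 - 7 = 0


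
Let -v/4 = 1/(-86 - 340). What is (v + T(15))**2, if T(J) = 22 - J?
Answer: 2229049/45369 ≈ 49.132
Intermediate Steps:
v = 2/213 (v = -4/(-86 - 340) = -4/(-426) = -4*(-1/426) = 2/213 ≈ 0.0093897)
(v + T(15))**2 = (2/213 + (22 - 1*15))**2 = (2/213 + (22 - 15))**2 = (2/213 + 7)**2 = (1493/213)**2 = 2229049/45369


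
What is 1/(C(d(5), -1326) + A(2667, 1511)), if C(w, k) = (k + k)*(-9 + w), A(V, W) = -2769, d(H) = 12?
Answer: -1/10725 ≈ -9.3240e-5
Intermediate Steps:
C(w, k) = 2*k*(-9 + w) (C(w, k) = (2*k)*(-9 + w) = 2*k*(-9 + w))
1/(C(d(5), -1326) + A(2667, 1511)) = 1/(2*(-1326)*(-9 + 12) - 2769) = 1/(2*(-1326)*3 - 2769) = 1/(-7956 - 2769) = 1/(-10725) = -1/10725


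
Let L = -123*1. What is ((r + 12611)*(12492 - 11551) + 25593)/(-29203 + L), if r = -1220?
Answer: -5372262/14663 ≈ -366.38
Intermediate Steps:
L = -123
((r + 12611)*(12492 - 11551) + 25593)/(-29203 + L) = ((-1220 + 12611)*(12492 - 11551) + 25593)/(-29203 - 123) = (11391*941 + 25593)/(-29326) = (10718931 + 25593)*(-1/29326) = 10744524*(-1/29326) = -5372262/14663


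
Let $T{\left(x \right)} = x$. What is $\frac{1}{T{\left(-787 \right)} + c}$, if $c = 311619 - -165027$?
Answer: $\frac{1}{475859} \approx 2.1015 \cdot 10^{-6}$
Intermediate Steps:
$c = 476646$ ($c = 311619 + 165027 = 476646$)
$\frac{1}{T{\left(-787 \right)} + c} = \frac{1}{-787 + 476646} = \frac{1}{475859}$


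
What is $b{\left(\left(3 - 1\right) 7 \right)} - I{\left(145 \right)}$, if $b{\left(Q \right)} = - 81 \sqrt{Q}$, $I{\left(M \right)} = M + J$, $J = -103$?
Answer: $-42 - 81 \sqrt{14} \approx -345.07$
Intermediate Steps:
$I{\left(M \right)} = -103 + M$ ($I{\left(M \right)} = M - 103 = -103 + M$)
$b{\left(\left(3 - 1\right) 7 \right)} - I{\left(145 \right)} = - 81 \sqrt{\left(3 - 1\right) 7} - \left(-103 + 145\right) = - 81 \sqrt{2 \cdot 7} - 42 = - 81 \sqrt{14} - 42 = -42 - 81 \sqrt{14}$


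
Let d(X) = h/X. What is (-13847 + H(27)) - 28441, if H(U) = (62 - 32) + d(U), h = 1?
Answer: -1140965/27 ≈ -42258.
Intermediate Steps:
d(X) = 1/X
H(U) = 30 + 1/U (H(U) = (62 - 32) + 1/U = 30 + 1/U)
(-13847 + H(27)) - 28441 = (-13847 + (30 + 1/27)) - 28441 = (-13847 + 811/27) - 28441 = -373058/27 - 28441 = -1140965/27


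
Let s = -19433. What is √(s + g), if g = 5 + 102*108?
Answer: 2*I*√2103 ≈ 91.717*I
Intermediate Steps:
g = 11021 (g = 5 + 11016 = 11021)
√(s + g) = √(-19433 + 11021) = √(-8412) = 2*I*√2103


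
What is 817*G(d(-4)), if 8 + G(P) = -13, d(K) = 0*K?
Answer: -17157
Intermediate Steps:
d(K) = 0
G(P) = -21 (G(P) = -8 - 13 = -21)
817*G(d(-4)) = 817*(-21) = -17157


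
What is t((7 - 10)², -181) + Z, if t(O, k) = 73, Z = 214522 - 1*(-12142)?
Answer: 226737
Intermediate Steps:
Z = 226664 (Z = 214522 + 12142 = 226664)
t((7 - 10)², -181) + Z = 73 + 226664 = 226737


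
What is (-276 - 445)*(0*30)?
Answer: 0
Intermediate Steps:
(-276 - 445)*(0*30) = -721*0 = 0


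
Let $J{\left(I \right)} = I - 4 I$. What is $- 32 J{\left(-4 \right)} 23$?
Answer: $-8832$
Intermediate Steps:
$J{\left(I \right)} = - 3 I$
$- 32 J{\left(-4 \right)} 23 = - 32 \left(\left(-3\right) \left(-4\right)\right) 23 = \left(-32\right) 12 \cdot 23 = \left(-384\right) 23 = -8832$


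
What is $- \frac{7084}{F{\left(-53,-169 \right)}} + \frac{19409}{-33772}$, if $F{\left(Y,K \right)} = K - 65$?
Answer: $\frac{117349571}{3951324} \approx 29.699$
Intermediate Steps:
$F{\left(Y,K \right)} = -65 + K$
$- \frac{7084}{F{\left(-53,-169 \right)}} + \frac{19409}{-33772} = - \frac{7084}{-65 - 169} + \frac{19409}{-33772} = - \frac{7084}{-234} + 19409 \left(- \frac{1}{33772}\right) = \left(-7084\right) \left(- \frac{1}{234}\right) - \frac{19409}{33772} = \frac{3542}{117} - \frac{19409}{33772} = \frac{117349571}{3951324}$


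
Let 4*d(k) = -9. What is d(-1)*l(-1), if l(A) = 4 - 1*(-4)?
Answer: -18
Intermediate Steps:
l(A) = 8 (l(A) = 4 + 4 = 8)
d(k) = -9/4 (d(k) = (¼)*(-9) = -9/4)
d(-1)*l(-1) = -9/4*8 = -18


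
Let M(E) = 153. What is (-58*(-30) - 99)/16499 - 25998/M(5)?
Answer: -142896643/841449 ≈ -169.82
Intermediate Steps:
(-58*(-30) - 99)/16499 - 25998/M(5) = (-58*(-30) - 99)/16499 - 25998/153 = (1740 - 99)*(1/16499) - 25998*1/153 = 1641*(1/16499) - 8666/51 = 1641/16499 - 8666/51 = -142896643/841449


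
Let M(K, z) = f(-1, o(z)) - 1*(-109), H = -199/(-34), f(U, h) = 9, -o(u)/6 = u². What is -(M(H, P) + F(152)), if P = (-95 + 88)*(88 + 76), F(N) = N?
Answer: -270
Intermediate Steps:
o(u) = -6*u²
H = 199/34 (H = -199*(-1/34) = 199/34 ≈ 5.8529)
P = -1148 (P = -7*164 = -1148)
M(K, z) = 118 (M(K, z) = 9 - 1*(-109) = 9 + 109 = 118)
-(M(H, P) + F(152)) = -(118 + 152) = -1*270 = -270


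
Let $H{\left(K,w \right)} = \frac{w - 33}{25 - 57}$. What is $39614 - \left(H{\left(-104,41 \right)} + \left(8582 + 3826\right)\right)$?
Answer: $\frac{108825}{4} \approx 27206.0$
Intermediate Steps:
$H{\left(K,w \right)} = \frac{33}{32} - \frac{w}{32}$ ($H{\left(K,w \right)} = \frac{-33 + w}{-32} = \left(-33 + w\right) \left(- \frac{1}{32}\right) = \frac{33}{32} - \frac{w}{32}$)
$39614 - \left(H{\left(-104,41 \right)} + \left(8582 + 3826\right)\right) = 39614 - \left(\left(\frac{33}{32} - \frac{41}{32}\right) + \left(8582 + 3826\right)\right) = 39614 - \left(\left(\frac{33}{32} - \frac{41}{32}\right) + 12408\right) = 39614 - \left(- \frac{1}{4} + 12408\right) = 39614 - \frac{49631}{4} = \frac{108825}{4}$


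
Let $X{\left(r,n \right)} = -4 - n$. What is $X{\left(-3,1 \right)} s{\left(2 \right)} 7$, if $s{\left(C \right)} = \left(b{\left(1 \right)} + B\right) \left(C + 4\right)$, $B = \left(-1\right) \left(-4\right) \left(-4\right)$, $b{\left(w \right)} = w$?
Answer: $3150$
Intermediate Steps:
$B = -16$ ($B = 4 \left(-4\right) = -16$)
$s{\left(C \right)} = -60 - 15 C$ ($s{\left(C \right)} = \left(1 - 16\right) \left(C + 4\right) = - 15 \left(4 + C\right) = -60 - 15 C$)
$X{\left(-3,1 \right)} s{\left(2 \right)} 7 = \left(-4 - 1\right) \left(-60 - 30\right) 7 = \left(-5\right) \left(-90\right) 7 = 450 \cdot 7 = 3150$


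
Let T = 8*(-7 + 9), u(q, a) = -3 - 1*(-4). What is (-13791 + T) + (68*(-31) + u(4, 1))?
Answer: -15882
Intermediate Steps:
u(q, a) = 1 (u(q, a) = -3 + 4 = 1)
T = 16 (T = 8*2 = 16)
(-13791 + T) + (68*(-31) + u(4, 1)) = (-13791 + 16) + (68*(-31) + 1) = -13775 + (-2108 + 1) = -13775 - 2107 = -15882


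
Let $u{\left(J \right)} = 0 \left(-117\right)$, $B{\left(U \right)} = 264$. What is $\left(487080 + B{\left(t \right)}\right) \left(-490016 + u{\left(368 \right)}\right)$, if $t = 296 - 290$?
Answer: $-238806357504$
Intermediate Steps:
$t = 6$
$u{\left(J \right)} = 0$
$\left(487080 + B{\left(t \right)}\right) \left(-490016 + u{\left(368 \right)}\right) = \left(487080 + 264\right) \left(-490016 + 0\right) = 487344 \left(-490016\right) = -238806357504$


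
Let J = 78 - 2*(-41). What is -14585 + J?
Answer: -14425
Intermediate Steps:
J = 160 (J = 78 + 82 = 160)
-14585 + J = -14585 + 160 = -14425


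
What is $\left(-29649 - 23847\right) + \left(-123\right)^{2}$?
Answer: $-38367$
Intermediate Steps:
$\left(-29649 - 23847\right) + \left(-123\right)^{2} = -53496 + 15129 = -38367$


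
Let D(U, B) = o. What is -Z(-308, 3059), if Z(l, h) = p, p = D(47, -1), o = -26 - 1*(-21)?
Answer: 5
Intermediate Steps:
o = -5 (o = -26 + 21 = -5)
D(U, B) = -5
p = -5
Z(l, h) = -5
-Z(-308, 3059) = -1*(-5) = 5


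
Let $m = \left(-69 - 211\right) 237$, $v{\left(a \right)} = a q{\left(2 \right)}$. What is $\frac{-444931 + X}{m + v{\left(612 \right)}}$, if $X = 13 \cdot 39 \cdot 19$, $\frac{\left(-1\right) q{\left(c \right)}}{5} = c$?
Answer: $\frac{217649}{36240} \approx 6.0058$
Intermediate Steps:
$q{\left(c \right)} = - 5 c$
$v{\left(a \right)} = - 10 a$ ($v{\left(a \right)} = a \left(\left(-5\right) 2\right) = a \left(-10\right) = - 10 a$)
$X = 9633$ ($X = 507 \cdot 19 = 9633$)
$m = -66360$ ($m = \left(-280\right) 237 = -66360$)
$\frac{-444931 + X}{m + v{\left(612 \right)}} = \frac{-444931 + 9633}{-66360 - 6120} = - \frac{435298}{-66360 - 6120} = - \frac{435298}{-72480} = \left(-435298\right) \left(- \frac{1}{72480}\right) = \frac{217649}{36240}$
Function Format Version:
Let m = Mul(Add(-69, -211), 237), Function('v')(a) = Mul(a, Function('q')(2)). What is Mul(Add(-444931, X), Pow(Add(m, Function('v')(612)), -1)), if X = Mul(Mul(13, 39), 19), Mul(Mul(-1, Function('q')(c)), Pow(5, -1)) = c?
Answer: Rational(217649, 36240) ≈ 6.0058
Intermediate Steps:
Function('q')(c) = Mul(-5, c)
Function('v')(a) = Mul(-10, a) (Function('v')(a) = Mul(a, Mul(-5, 2)) = Mul(a, -10) = Mul(-10, a))
X = 9633 (X = Mul(507, 19) = 9633)
m = -66360 (m = Mul(-280, 237) = -66360)
Mul(Add(-444931, X), Pow(Add(m, Function('v')(612)), -1)) = Mul(Add(-444931, 9633), Pow(Add(-66360, Mul(-10, 612)), -1)) = Mul(-435298, Pow(Add(-66360, -6120), -1)) = Mul(-435298, Pow(-72480, -1)) = Mul(-435298, Rational(-1, 72480)) = Rational(217649, 36240)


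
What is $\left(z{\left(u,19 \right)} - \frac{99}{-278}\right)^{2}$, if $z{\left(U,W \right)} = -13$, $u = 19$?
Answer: $\frac{12355225}{77284} \approx 159.87$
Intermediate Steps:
$\left(z{\left(u,19 \right)} - \frac{99}{-278}\right)^{2} = \left(-13 - \frac{99}{-278}\right)^{2} = \left(-13 - - \frac{99}{278}\right)^{2} = \left(-13 + \frac{99}{278}\right)^{2} = \left(- \frac{3515}{278}\right)^{2} = \frac{12355225}{77284}$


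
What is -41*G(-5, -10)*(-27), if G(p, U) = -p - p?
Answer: 11070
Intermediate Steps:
G(p, U) = -2*p
-41*G(-5, -10)*(-27) = -(-82)*(-5)*(-27) = -41*10*(-27) = -410*(-27) = 11070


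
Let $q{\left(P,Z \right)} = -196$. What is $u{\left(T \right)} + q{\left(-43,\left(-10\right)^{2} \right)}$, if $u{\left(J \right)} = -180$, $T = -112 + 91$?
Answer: $-376$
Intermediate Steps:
$T = -21$
$u{\left(T \right)} + q{\left(-43,\left(-10\right)^{2} \right)} = -180 - 196 = -376$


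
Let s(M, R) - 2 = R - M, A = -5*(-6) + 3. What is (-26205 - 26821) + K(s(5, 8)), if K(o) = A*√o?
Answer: -53026 + 33*√5 ≈ -52952.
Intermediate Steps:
A = 33 (A = 30 + 3 = 33)
s(M, R) = 2 + R - M (s(M, R) = 2 + (R - M) = 2 + R - M)
K(o) = 33*√o
(-26205 - 26821) + K(s(5, 8)) = (-26205 - 26821) + 33*√(2 + 8 - 1*5) = -53026 + 33*√(2 + 8 - 5) = -53026 + 33*√5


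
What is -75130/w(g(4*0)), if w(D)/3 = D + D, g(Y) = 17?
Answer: -37565/51 ≈ -736.57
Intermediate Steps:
w(D) = 6*D (w(D) = 3*(D + D) = 3*(2*D) = 6*D)
-75130/w(g(4*0)) = -75130/(6*17) = -75130/102 = -75130*1/102 = -37565/51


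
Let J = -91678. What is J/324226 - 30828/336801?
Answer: -6812080201/18199940171 ≈ -0.37429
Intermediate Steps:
J/324226 - 30828/336801 = -91678/324226 - 30828/336801 = -91678*1/324226 - 30828*1/336801 = -45839/162113 - 10276/112267 = -6812080201/18199940171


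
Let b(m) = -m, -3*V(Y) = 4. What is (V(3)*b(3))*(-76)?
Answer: -304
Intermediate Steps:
V(Y) = -4/3 (V(Y) = -1/3*4 = -4/3)
(V(3)*b(3))*(-76) = -(-4)*3/3*(-76) = -4/3*(-3)*(-76) = 4*(-76) = -304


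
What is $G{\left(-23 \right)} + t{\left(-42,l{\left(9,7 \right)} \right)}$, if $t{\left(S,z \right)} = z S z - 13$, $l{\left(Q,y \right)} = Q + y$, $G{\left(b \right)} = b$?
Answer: $-10788$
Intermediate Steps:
$t{\left(S,z \right)} = -13 + S z^{2}$ ($t{\left(S,z \right)} = S z z - 13 = S z^{2} - 13 = -13 + S z^{2}$)
$G{\left(-23 \right)} + t{\left(-42,l{\left(9,7 \right)} \right)} = -23 - \left(13 + 42 \left(9 + 7\right)^{2}\right) = -23 - \left(13 + 42 \cdot 16^{2}\right) = -23 - 10765 = -10788$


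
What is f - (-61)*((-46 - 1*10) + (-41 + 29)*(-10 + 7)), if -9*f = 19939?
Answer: -30919/9 ≈ -3435.4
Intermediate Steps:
f = -19939/9 (f = -⅑*19939 = -19939/9 ≈ -2215.4)
f - (-61)*((-46 - 1*10) + (-41 + 29)*(-10 + 7)) = -19939/9 - (-61)*((-46 - 1*10) + (-41 + 29)*(-10 + 7)) = -19939/9 - (-61)*((-46 - 10) - 12*(-3)) = -19939/9 - (-61)*(-56 + 36) = -19939/9 - (-61)*(-20) = -19939/9 - 1*1220 = -19939/9 - 1220 = -30919/9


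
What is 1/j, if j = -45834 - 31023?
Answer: -1/76857 ≈ -1.3011e-5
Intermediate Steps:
j = -76857
1/j = 1/(-76857) = -1/76857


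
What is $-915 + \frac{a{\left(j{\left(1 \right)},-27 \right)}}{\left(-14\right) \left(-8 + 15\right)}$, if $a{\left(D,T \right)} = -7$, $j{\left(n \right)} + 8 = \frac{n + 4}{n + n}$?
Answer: $- \frac{12809}{14} \approx -914.93$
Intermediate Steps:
$j{\left(n \right)} = -8 + \frac{4 + n}{2 n}$ ($j{\left(n \right)} = -8 + \frac{n + 4}{n + n} = -8 + \frac{4 + n}{2 n}$)
$-915 + \frac{a{\left(j{\left(1 \right)},-27 \right)}}{\left(-14\right) \left(-8 + 15\right)} = -915 + \frac{1}{\left(-14\right) \left(-8 + 15\right)} \left(-7\right) = -915 + \frac{1}{\left(-14\right) 7} \left(-7\right) = -915 + \frac{1}{-98} \left(-7\right) = -915 - - \frac{1}{14} = -915 + \frac{1}{14} = - \frac{12809}{14}$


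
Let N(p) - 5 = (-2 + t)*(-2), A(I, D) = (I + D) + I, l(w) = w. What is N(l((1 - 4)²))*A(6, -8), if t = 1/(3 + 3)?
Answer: 104/3 ≈ 34.667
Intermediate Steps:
t = ⅙ (t = 1/6 = ⅙ ≈ 0.16667)
A(I, D) = D + 2*I (A(I, D) = (D + I) + I = D + 2*I)
N(p) = 26/3 (N(p) = 5 + (-2 + ⅙)*(-2) = 5 - 11/6*(-2) = 5 + 11/3 = 26/3)
N(l((1 - 4)²))*A(6, -8) = 26*(-8 + 2*6)/3 = 26*(-8 + 12)/3 = (26/3)*4 = 104/3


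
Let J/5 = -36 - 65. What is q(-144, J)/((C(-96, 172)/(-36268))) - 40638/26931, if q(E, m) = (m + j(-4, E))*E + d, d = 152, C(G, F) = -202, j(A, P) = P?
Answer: 15238343667998/906677 ≈ 1.6807e+7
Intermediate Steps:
J = -505 (J = 5*(-36 - 65) = 5*(-101) = -505)
q(E, m) = 152 + E*(E + m) (q(E, m) = (m + E)*E + 152 = (E + m)*E + 152 = E*(E + m) + 152 = 152 + E*(E + m))
q(-144, J)/((C(-96, 172)/(-36268))) - 40638/26931 = (152 + (-144)² - 144*(-505))/((-202/(-36268))) - 40638/26931 = (152 + 20736 + 72720)/((-202*(-1/36268))) - 40638*1/26931 = 93608/(101/18134) - 13546/8977 = 93608*(18134/101) - 13546/8977 = 1697487472/101 - 13546/8977 = 15238343667998/906677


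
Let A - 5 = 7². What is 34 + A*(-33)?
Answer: -1748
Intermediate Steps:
A = 54 (A = 5 + 7² = 5 + 49 = 54)
34 + A*(-33) = 34 + 54*(-33) = 34 - 1782 = -1748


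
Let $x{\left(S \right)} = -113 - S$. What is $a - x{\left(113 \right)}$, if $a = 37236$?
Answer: $37462$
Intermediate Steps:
$a - x{\left(113 \right)} = 37236 - \left(-113 - 113\right) = 37236 - -226 = 37236 + 226 = 37462$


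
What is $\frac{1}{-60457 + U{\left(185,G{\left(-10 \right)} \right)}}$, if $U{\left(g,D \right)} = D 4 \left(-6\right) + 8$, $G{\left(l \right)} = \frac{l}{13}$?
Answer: $- \frac{13}{785597} \approx -1.6548 \cdot 10^{-5}$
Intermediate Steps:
$G{\left(l \right)} = \frac{l}{13}$ ($G{\left(l \right)} = l \frac{1}{13} = \frac{l}{13}$)
$U{\left(g,D \right)} = 8 - 24 D$ ($U{\left(g,D \right)} = 4 D \left(-6\right) + 8 = - 24 D + 8 = 8 - 24 D$)
$\frac{1}{-60457 + U{\left(185,G{\left(-10 \right)} \right)}} = \frac{1}{-60457 - \left(-8 + 24 \cdot \frac{1}{13} \left(-10\right)\right)} = \frac{1}{-60457 + \left(8 - - \frac{240}{13}\right)} = \frac{1}{-60457 + \left(8 + \frac{240}{13}\right)} = \frac{1}{-60457 + \frac{344}{13}} = \frac{1}{- \frac{785597}{13}} = - \frac{13}{785597}$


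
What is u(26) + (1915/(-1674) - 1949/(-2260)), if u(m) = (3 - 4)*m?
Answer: -49714757/1891620 ≈ -26.282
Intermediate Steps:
u(m) = -m
u(26) + (1915/(-1674) - 1949/(-2260)) = -1*26 + (1915/(-1674) - 1949/(-2260)) = -26 + (1915*(-1/1674) - 1949*(-1/2260)) = -26 + (-1915/1674 + 1949/2260) = -26 - 532637/1891620 = -49714757/1891620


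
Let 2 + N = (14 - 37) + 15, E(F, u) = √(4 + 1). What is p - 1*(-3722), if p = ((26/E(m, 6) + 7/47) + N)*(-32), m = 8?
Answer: 189750/47 - 832*√5/5 ≈ 3665.2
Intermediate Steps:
E(F, u) = √5
N = -10 (N = -2 + ((14 - 37) + 15) = -2 + (-23 + 15) = -2 - 8 = -10)
p = 14816/47 - 832*√5/5 (p = ((26/(√5) + 7/47) - 10)*(-32) = ((26*(√5/5) + 7*(1/47)) - 10)*(-32) = ((26*√5/5 + 7/47) - 10)*(-32) = ((7/47 + 26*√5/5) - 10)*(-32) = (-463/47 + 26*√5/5)*(-32) = 14816/47 - 832*√5/5 ≈ -56.848)
p - 1*(-3722) = (14816/47 - 832*√5/5) - 1*(-3722) = (14816/47 - 832*√5/5) + 3722 = 189750/47 - 832*√5/5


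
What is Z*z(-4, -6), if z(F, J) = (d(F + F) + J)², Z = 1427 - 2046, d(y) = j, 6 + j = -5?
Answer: -178891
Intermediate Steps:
j = -11 (j = -6 - 5 = -11)
d(y) = -11
Z = -619
z(F, J) = (-11 + J)²
Z*z(-4, -6) = -619*(-11 - 6)² = -619*(-17)² = -619*289 = -178891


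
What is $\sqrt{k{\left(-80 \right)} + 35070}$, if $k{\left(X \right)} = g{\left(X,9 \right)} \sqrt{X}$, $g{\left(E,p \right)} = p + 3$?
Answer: $\sqrt{35070 + 48 i \sqrt{5}} \approx 187.27 + 0.2866 i$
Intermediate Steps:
$g{\left(E,p \right)} = 3 + p$
$k{\left(X \right)} = 12 \sqrt{X}$ ($k{\left(X \right)} = \left(3 + 9\right) \sqrt{X} = 12 \sqrt{X}$)
$\sqrt{k{\left(-80 \right)} + 35070} = \sqrt{12 \sqrt{-80} + 35070} = \sqrt{12 \cdot 4 i \sqrt{5} + 35070} = \sqrt{48 i \sqrt{5} + 35070} = \sqrt{35070 + 48 i \sqrt{5}}$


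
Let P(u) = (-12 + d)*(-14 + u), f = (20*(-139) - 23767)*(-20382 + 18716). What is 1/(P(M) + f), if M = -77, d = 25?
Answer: 1/44226119 ≈ 2.2611e-8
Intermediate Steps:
f = 44227302 (f = (-2780 - 23767)*(-1666) = -26547*(-1666) = 44227302)
P(u) = -182 + 13*u (P(u) = (-12 + 25)*(-14 + u) = 13*(-14 + u) = -182 + 13*u)
1/(P(M) + f) = 1/((-182 + 13*(-77)) + 44227302) = 1/((-182 - 1001) + 44227302) = 1/(-1183 + 44227302) = 1/44226119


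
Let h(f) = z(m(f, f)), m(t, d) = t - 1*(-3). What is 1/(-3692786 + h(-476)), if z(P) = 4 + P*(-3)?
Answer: -1/3691363 ≈ -2.7090e-7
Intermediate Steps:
m(t, d) = 3 + t (m(t, d) = t + 3 = 3 + t)
z(P) = 4 - 3*P
h(f) = -5 - 3*f (h(f) = 4 - 3*(3 + f) = 4 + (-9 - 3*f) = -5 - 3*f)
1/(-3692786 + h(-476)) = 1/(-3692786 + (-5 - 3*(-476))) = 1/(-3692786 + (-5 + 1428)) = 1/(-3692786 + 1423) = 1/(-3691363) = -1/3691363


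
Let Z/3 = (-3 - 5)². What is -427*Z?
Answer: -81984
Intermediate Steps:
Z = 192 (Z = 3*(-3 - 5)² = 3*(-8)² = 3*64 = 192)
-427*Z = -427*192 = -81984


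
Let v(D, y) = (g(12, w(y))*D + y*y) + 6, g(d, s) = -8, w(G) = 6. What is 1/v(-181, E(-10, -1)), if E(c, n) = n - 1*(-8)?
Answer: 1/1503 ≈ 0.00066534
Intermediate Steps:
E(c, n) = 8 + n (E(c, n) = n + 8 = 8 + n)
v(D, y) = 6 + y² - 8*D (v(D, y) = (-8*D + y*y) + 6 = (-8*D + y²) + 6 = (y² - 8*D) + 6 = 6 + y² - 8*D)
1/v(-181, E(-10, -1)) = 1/(6 + (8 - 1)² - 8*(-181)) = 1/(6 + 7² + 1448) = 1/(6 + 49 + 1448) = 1/1503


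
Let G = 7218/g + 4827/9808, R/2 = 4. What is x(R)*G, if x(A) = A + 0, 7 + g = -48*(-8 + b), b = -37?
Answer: 81186675/2639578 ≈ 30.757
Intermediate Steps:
R = 8 (R = 2*4 = 8)
g = 2153 (g = -7 - 48*(-8 - 37) = -7 - 48*(-45) = -7 + 2160 = 2153)
x(A) = A
G = 81186675/21116624 (G = 7218/2153 + 4827/9808 = 81186675/21116624 ≈ 3.8447)
x(R)*G = 8*(81186675/21116624) = 81186675/2639578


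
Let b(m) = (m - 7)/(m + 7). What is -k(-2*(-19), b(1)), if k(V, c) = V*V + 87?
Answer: -1531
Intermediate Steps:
b(m) = (-7 + m)/(7 + m)
k(V, c) = 87 + V² (k(V, c) = V² + 87 = 87 + V²)
-k(-2*(-19), b(1)) = -(87 + (-2*(-19))²) = -(87 + 38²) = -(87 + 1444) = -1*1531 = -1531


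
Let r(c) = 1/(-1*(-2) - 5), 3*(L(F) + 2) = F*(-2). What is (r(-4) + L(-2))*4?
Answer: -4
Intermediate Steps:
L(F) = -2 - 2*F/3 (L(F) = -2 + (F*(-2))/3 = -2 + (-2*F)/3 = -2 - 2*F/3)
r(c) = -⅓ (r(c) = 1/(2 - 5) = 1/(-3) = -⅓)
(r(-4) + L(-2))*4 = (-⅓ + (-2 - ⅔*(-2)))*4 = (-⅓ + (-2 + 4/3))*4 = (-⅓ - ⅔)*4 = -1*4 = -4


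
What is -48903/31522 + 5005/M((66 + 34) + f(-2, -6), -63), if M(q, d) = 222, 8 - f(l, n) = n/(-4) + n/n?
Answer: 36727786/1749471 ≈ 20.994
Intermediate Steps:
f(l, n) = 7 + n/4 (f(l, n) = 8 - (n/(-4) + n/n) = 8 - (n*(-¼) + 1) = 8 - (-n/4 + 1) = 8 - (1 - n/4) = 8 + (-1 + n/4) = 7 + n/4)
-48903/31522 + 5005/M((66 + 34) + f(-2, -6), -63) = -48903/31522 + 5005/222 = 36727786/1749471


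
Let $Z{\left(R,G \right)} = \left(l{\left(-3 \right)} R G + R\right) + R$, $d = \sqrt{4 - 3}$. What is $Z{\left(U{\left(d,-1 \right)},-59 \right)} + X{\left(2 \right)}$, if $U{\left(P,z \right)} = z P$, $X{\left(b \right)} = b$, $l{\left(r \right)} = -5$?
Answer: $-295$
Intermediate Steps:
$d = 1$ ($d = \sqrt{1} = 1$)
$U{\left(P,z \right)} = P z$
$Z{\left(R,G \right)} = 2 R - 5 G R$ ($Z{\left(R,G \right)} = \left(- 5 R G + R\right) + R = \left(- 5 G R + R\right) + R = \left(R - 5 G R\right) + R = 2 R - 5 G R$)
$Z{\left(U{\left(d,-1 \right)},-59 \right)} + X{\left(2 \right)} = 1 \left(-1\right) \left(2 - -295\right) + 2 = - (2 + 295) + 2 = \left(-1\right) 297 + 2 = -297 + 2 = -295$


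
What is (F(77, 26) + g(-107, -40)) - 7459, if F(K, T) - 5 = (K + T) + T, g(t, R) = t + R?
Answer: -7472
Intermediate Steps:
g(t, R) = R + t
F(K, T) = 5 + K + 2*T (F(K, T) = 5 + ((K + T) + T) = 5 + (K + 2*T) = 5 + K + 2*T)
(F(77, 26) + g(-107, -40)) - 7459 = ((5 + 77 + 2*26) + (-40 - 107)) - 7459 = ((5 + 77 + 52) - 147) - 7459 = (134 - 147) - 7459 = -13 - 7459 = -7472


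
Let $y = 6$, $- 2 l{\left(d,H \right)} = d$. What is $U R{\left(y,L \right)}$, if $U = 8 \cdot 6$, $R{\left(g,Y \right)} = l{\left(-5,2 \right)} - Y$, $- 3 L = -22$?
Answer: $-232$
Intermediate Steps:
$L = \frac{22}{3}$ ($L = \left(- \frac{1}{3}\right) \left(-22\right) = \frac{22}{3} \approx 7.3333$)
$l{\left(d,H \right)} = - \frac{d}{2}$
$R{\left(g,Y \right)} = \frac{5}{2} - Y$ ($R{\left(g,Y \right)} = \left(- \frac{1}{2}\right) \left(-5\right) - Y = \frac{5}{2} - Y$)
$U = 48$
$U R{\left(y,L \right)} = 48 \left(\frac{5}{2} - \frac{22}{3}\right) = 48 \left(- \frac{29}{6}\right) = -232$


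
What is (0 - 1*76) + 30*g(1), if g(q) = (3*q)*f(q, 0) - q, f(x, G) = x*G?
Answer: -106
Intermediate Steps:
f(x, G) = G*x
g(q) = -q (g(q) = (3*q)*(0*q) - q = (3*q)*0 - q = 0 - q = -q)
(0 - 1*76) + 30*g(1) = (0 - 1*76) + 30*(-1*1) = (0 - 76) + 30*(-1) = -76 - 30 = -106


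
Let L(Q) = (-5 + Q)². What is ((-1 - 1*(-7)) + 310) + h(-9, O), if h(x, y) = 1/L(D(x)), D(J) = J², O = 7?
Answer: 1825217/5776 ≈ 316.00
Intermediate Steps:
h(x, y) = (-5 + x²)⁻² (h(x, y) = 1/((-5 + x²)²) = (-5 + x²)⁻²)
((-1 - 1*(-7)) + 310) + h(-9, O) = ((-1 - 1*(-7)) + 310) + (-5 + (-9)²)⁻² = ((-1 + 7) + 310) + (-5 + 81)⁻² = (6 + 310) + 76⁻² = 316 + 1/5776 = 1825217/5776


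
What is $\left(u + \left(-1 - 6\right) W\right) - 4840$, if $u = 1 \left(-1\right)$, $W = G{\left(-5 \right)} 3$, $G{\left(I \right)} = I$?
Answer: $-4736$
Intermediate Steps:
$W = -15$ ($W = \left(-5\right) 3 = -15$)
$u = -1$
$\left(u + \left(-1 - 6\right) W\right) - 4840 = \left(-1 + \left(-1 - 6\right) \left(-15\right)\right) - 4840 = \left(-1 - -105\right) - 4840 = \left(-1 + 105\right) - 4840 = 104 - 4840 = -4736$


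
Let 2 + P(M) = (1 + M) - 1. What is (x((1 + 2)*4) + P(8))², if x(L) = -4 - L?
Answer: 100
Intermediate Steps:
P(M) = -2 + M (P(M) = -2 + ((1 + M) - 1) = -2 + M)
(x((1 + 2)*4) + P(8))² = ((-4 - (1 + 2)*4) + (-2 + 8))² = ((-4 - 3*4) + 6)² = ((-4 - 1*12) + 6)² = ((-4 - 12) + 6)² = (-16 + 6)² = (-10)² = 100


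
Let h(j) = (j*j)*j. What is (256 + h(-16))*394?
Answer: -1512960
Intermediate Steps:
h(j) = j³ (h(j) = j²*j = j³)
(256 + h(-16))*394 = (256 + (-16)³)*394 = (256 - 4096)*394 = -3840*394 = -1512960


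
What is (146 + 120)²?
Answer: 70756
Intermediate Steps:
(146 + 120)² = 266² = 70756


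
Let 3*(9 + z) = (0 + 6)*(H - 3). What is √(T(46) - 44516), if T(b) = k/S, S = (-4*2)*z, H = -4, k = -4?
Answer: I*√94195902/46 ≈ 210.99*I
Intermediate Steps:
z = -23 (z = -9 + ((0 + 6)*(-4 - 3))/3 = -9 + (6*(-7))/3 = -9 + (⅓)*(-42) = -9 - 14 = -23)
S = 184 (S = -4*2*(-23) = -8*(-23) = 184)
T(b) = -1/46 (T(b) = -4/184 = -4*1/184 = -1/46)
√(T(46) - 44516) = √(-1/46 - 44516) = √(-2047737/46) = I*√94195902/46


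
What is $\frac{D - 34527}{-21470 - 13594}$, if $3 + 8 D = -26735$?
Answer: $\frac{151477}{140256} \approx 1.08$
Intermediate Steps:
$D = - \frac{13369}{4}$ ($D = - \frac{3}{8} + \frac{1}{8} \left(-26735\right) = - \frac{3}{8} - \frac{26735}{8} = - \frac{13369}{4} \approx -3342.3$)
$\frac{D - 34527}{-21470 - 13594} = \frac{- \frac{13369}{4} - 34527}{-21470 - 13594} = - \frac{151477}{4 \left(-35064\right)} = \left(- \frac{151477}{4}\right) \left(- \frac{1}{35064}\right) = \frac{151477}{140256}$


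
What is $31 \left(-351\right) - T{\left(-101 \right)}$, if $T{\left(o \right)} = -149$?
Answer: $-10732$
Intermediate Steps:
$31 \left(-351\right) - T{\left(-101 \right)} = 31 \left(-351\right) - -149 = -10881 + 149 = -10732$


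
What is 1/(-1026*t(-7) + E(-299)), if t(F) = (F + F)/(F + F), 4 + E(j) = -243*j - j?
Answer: 1/71926 ≈ 1.3903e-5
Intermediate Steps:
E(j) = -4 - 244*j (E(j) = -4 + (-243*j - j) = -4 - 244*j)
t(F) = 1 (t(F) = (2*F)/((2*F)) = (2*F)*(1/(2*F)) = 1)
1/(-1026*t(-7) + E(-299)) = 1/(-1026*1 + (-4 - 244*(-299))) = 1/(-1026 + (-4 + 72956)) = 1/(-1026 + 72952) = 1/71926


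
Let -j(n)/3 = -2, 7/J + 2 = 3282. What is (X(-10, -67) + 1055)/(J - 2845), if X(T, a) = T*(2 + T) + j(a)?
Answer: -3742480/9331593 ≈ -0.40105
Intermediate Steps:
J = 7/3280 (J = 7/(-2 + 3282) = 7/3280 ≈ 0.0021341)
j(n) = 6 (j(n) = -3*(-2) = 6)
X(T, a) = 6 + T*(2 + T) (X(T, a) = T*(2 + T) + 6 = 6 + T*(2 + T))
(X(-10, -67) + 1055)/(J - 2845) = ((6 + (-10)**2 + 2*(-10)) + 1055)/(7/3280 - 2845) = ((6 + 100 - 20) + 1055)/(-9331593/3280) = (86 + 1055)*(-3280/9331593) = 1141*(-3280/9331593) = -3742480/9331593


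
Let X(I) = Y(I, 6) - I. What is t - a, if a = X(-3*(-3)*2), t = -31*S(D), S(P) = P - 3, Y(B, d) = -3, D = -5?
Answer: 269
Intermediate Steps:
S(P) = -3 + P
t = 248 (t = -31*(-3 - 5) = -31*(-8) = 248)
X(I) = -3 - I
a = -21 (a = -3 - (-3*(-3))*2 = -3 - 9*2 = -3 - 1*18 = -3 - 18 = -21)
t - a = 248 - 1*(-21) = 248 + 21 = 269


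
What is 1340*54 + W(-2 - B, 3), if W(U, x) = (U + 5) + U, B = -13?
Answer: 72387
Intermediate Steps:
W(U, x) = 5 + 2*U (W(U, x) = (5 + U) + U = 5 + 2*U)
1340*54 + W(-2 - B, 3) = 1340*54 + (5 + 2*(-2 - 1*(-13))) = 72360 + (5 + 2*(-2 + 13)) = 72360 + (5 + 2*11) = 72360 + (5 + 22) = 72360 + 27 = 72387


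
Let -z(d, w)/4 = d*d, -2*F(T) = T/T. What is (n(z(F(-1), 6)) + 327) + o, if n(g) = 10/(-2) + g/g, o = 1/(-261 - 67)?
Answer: 105943/328 ≈ 323.00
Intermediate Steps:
F(T) = -½ (F(T) = -T/(2*T) = -½*1 = -½)
z(d, w) = -4*d² (z(d, w) = -4*d*d = -4*d²)
o = -1/328 (o = 1/(-328) = -1/328 ≈ -0.0030488)
n(g) = -4 (n(g) = 10*(-½) + 1 = -5 + 1 = -4)
(n(z(F(-1), 6)) + 327) + o = (-4 + 327) - 1/328 = 323 - 1/328 = 105943/328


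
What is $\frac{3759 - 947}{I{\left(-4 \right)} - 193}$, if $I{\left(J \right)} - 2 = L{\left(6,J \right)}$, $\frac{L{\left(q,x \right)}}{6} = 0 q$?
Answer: $- \frac{2812}{191} \approx -14.723$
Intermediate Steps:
$L{\left(q,x \right)} = 0$ ($L{\left(q,x \right)} = 6 \cdot 0 q = 6 \cdot 0 = 0$)
$I{\left(J \right)} = 2$ ($I{\left(J \right)} = 2 + 0 = 2$)
$\frac{3759 - 947}{I{\left(-4 \right)} - 193} = \frac{3759 - 947}{2 - 193} = \frac{2812}{-191} = 2812 \left(- \frac{1}{191}\right) = - \frac{2812}{191}$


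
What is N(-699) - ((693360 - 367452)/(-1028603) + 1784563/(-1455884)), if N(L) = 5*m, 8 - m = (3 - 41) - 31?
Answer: 578857851368181/1497526650052 ≈ 386.54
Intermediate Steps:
m = 77 (m = 8 - ((3 - 41) - 31) = 8 - (-38 - 31) = 8 - 1*(-69) = 8 + 69 = 77)
N(L) = 385 (N(L) = 5*77 = 385)
N(-699) - ((693360 - 367452)/(-1028603) + 1784563/(-1455884)) = 385 - ((693360 - 367452)/(-1028603) + 1784563/(-1455884)) = 385 - (325908*(-1/1028603) + 1784563*(-1/1455884)) = 385 - (-325908/1028603 - 1784563/1455884) = 385 - 1*(-2310091098161/1497526650052) = 385 + 2310091098161/1497526650052 = 578857851368181/1497526650052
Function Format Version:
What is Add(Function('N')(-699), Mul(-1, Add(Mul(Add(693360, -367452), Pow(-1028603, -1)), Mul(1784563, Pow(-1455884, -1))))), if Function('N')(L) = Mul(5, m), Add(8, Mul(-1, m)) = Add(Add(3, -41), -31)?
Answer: Rational(578857851368181, 1497526650052) ≈ 386.54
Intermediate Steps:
m = 77 (m = Add(8, Mul(-1, Add(Add(3, -41), -31))) = Add(8, Mul(-1, Add(-38, -31))) = Add(8, Mul(-1, -69)) = Add(8, 69) = 77)
Function('N')(L) = 385 (Function('N')(L) = Mul(5, 77) = 385)
Add(Function('N')(-699), Mul(-1, Add(Mul(Add(693360, -367452), Pow(-1028603, -1)), Mul(1784563, Pow(-1455884, -1))))) = Add(385, Mul(-1, Add(Mul(Add(693360, -367452), Pow(-1028603, -1)), Mul(1784563, Pow(-1455884, -1))))) = Add(385, Mul(-1, Add(Mul(325908, Rational(-1, 1028603)), Mul(1784563, Rational(-1, 1455884))))) = Add(385, Mul(-1, Add(Rational(-325908, 1028603), Rational(-1784563, 1455884)))) = Add(385, Mul(-1, Rational(-2310091098161, 1497526650052))) = Add(385, Rational(2310091098161, 1497526650052)) = Rational(578857851368181, 1497526650052)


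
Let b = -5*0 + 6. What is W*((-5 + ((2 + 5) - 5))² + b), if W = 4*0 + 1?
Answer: 15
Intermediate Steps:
W = 1 (W = 0 + 1 = 1)
b = 6 (b = 0 + 6 = 6)
W*((-5 + ((2 + 5) - 5))² + b) = 1*((-5 + ((2 + 5) - 5))² + 6) = 1*((-5 + (7 - 5))² + 6) = 1*((-5 + 2)² + 6) = 1*((-3)² + 6) = 1*(9 + 6) = 1*15 = 15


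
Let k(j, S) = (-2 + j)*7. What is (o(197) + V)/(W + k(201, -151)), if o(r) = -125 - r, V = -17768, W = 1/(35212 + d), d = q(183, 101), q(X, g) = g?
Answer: -63881217/4919101 ≈ -12.986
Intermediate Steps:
d = 101
k(j, S) = -14 + 7*j
W = 1/35313 (W = 1/(35212 + 101) = 1/35313 ≈ 2.8318e-5)
(o(197) + V)/(W + k(201, -151)) = ((-125 - 1*197) - 17768)/(1/35313 + (-14 + 7*201)) = ((-125 - 197) - 17768)/(1/35313 + (-14 + 1407)) = (-322 - 17768)/(1/35313 + 1393) = -18090/49191010/35313 = -18090*35313/49191010 = -63881217/4919101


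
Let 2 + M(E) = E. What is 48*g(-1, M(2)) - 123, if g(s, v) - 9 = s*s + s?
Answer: 309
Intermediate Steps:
M(E) = -2 + E
g(s, v) = 9 + s + s**2 (g(s, v) = 9 + (s*s + s) = 9 + (s**2 + s) = 9 + (s + s**2) = 9 + s + s**2)
48*g(-1, M(2)) - 123 = 48*(9 - 1 + (-1)**2) - 123 = 48*(9 - 1 + 1) - 123 = 48*9 - 123 = 432 - 123 = 309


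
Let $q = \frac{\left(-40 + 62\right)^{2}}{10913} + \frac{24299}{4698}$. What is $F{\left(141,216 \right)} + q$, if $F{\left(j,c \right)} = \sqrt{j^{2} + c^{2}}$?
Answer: $\frac{267448819}{51269274} + 3 \sqrt{7393} \approx 263.16$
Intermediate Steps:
$F{\left(j,c \right)} = \sqrt{c^{2} + j^{2}}$
$q = \frac{267448819}{51269274}$ ($q = 22^{2} \cdot \frac{1}{10913} + 24299 \cdot \frac{1}{4698} = 484 \cdot \frac{1}{10913} + \frac{24299}{4698} = \frac{484}{10913} + \frac{24299}{4698} = \frac{267448819}{51269274} \approx 5.2166$)
$F{\left(141,216 \right)} + q = \sqrt{216^{2} + 141^{2}} + \frac{267448819}{51269274} = \sqrt{46656 + 19881} + \frac{267448819}{51269274} = \sqrt{66537} + \frac{267448819}{51269274} = 3 \sqrt{7393} + \frac{267448819}{51269274} = \frac{267448819}{51269274} + 3 \sqrt{7393}$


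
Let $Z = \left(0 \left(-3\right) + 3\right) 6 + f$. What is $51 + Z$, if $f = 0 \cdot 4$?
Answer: $69$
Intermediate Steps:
$f = 0$
$Z = 18$ ($Z = \left(0 \left(-3\right) + 3\right) 6 + 0 = \left(0 + 3\right) 6 + 0 = 3 \cdot 6 + 0 = 18 + 0 = 18$)
$51 + Z = 51 + 18 = 69$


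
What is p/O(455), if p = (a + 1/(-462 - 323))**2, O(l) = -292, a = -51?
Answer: -400720324/44984425 ≈ -8.9080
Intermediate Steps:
p = 1602881296/616225 (p = (-51 + 1/(-462 - 323))**2 = (-51 + 1/(-785))**2 = (-51 - 1/785)**2 = (-40036/785)**2 = 1602881296/616225 ≈ 2601.1)
p/O(455) = (1602881296/616225)/(-292) = (1602881296/616225)*(-1/292) = -400720324/44984425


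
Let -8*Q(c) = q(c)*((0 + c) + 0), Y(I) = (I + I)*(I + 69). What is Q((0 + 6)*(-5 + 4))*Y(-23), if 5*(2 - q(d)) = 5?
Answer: -1587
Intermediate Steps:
q(d) = 1 (q(d) = 2 - 1/5*5 = 2 - 1 = 1)
Y(I) = 2*I*(69 + I) (Y(I) = (2*I)*(69 + I) = 2*I*(69 + I))
Q(c) = -c/8 (Q(c) = -((0 + c) + 0)/8 = -(c + 0)/8 = -c/8)
Q((0 + 6)*(-5 + 4))*Y(-23) = (-(0 + 6)*(-5 + 4)/8)*(2*(-23)*(69 - 23)) = (-3*(-1)/4)*(2*(-23)*46) = -1/8*(-6)*(-2116) = (3/4)*(-2116) = -1587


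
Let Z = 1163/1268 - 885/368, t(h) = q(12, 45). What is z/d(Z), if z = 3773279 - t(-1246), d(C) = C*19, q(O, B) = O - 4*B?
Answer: -440195233232/3297431 ≈ -1.3350e+5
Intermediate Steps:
t(h) = -168 (t(h) = 12 - 4*45 = 12 - 180 = -168)
Z = -173549/116656 (Z = 1163*(1/1268) - 885*1/368 = 1163/1268 - 885/368 = -173549/116656 ≈ -1.4877)
d(C) = 19*C
z = 3773447 (z = 3773279 - 1*(-168) = 3773279 + 168 = 3773447)
z/d(Z) = 3773447/((19*(-173549/116656))) = 3773447/(-3297431/116656) = 3773447*(-116656/3297431) = -440195233232/3297431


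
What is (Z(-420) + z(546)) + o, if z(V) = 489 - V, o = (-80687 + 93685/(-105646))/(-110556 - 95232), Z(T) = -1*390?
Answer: -3236519727323/7246893016 ≈ -446.61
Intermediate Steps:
Z(T) = -390
o = 2841450829/7246893016 (o = (-80687 + 93685*(-1/105646))/(-205788) = (-80687 - 93685/105646)*(-1/205788) = -8524352487/105646*(-1/205788) = 2841450829/7246893016 ≈ 0.39209)
(Z(-420) + z(546)) + o = (-390 + (489 - 1*546)) + 2841450829/7246893016 = (-390 + (489 - 546)) + 2841450829/7246893016 = (-390 - 57) + 2841450829/7246893016 = -447 + 2841450829/7246893016 = -3236519727323/7246893016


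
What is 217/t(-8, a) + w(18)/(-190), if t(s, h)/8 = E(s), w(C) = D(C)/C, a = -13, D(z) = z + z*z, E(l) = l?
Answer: -1117/320 ≈ -3.4906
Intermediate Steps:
D(z) = z + z**2
w(C) = 1 + C (w(C) = (C*(1 + C))/C = 1 + C)
t(s, h) = 8*s
217/t(-8, a) + w(18)/(-190) = 217/((8*(-8))) + (1 + 18)/(-190) = 217/(-64) + 19*(-1/190) = 217*(-1/64) - 1/10 = -217/64 - 1/10 = -1117/320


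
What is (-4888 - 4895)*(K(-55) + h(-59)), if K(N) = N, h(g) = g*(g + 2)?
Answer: -32362164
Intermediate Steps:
h(g) = g*(2 + g)
(-4888 - 4895)*(K(-55) + h(-59)) = (-4888 - 4895)*(-55 - 59*(2 - 59)) = -9783*(-55 - 59*(-57)) = -9783*(-55 + 3363) = -9783*3308 = -32362164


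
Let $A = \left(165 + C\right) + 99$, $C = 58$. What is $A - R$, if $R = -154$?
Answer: $476$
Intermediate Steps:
$A = 322$ ($A = \left(165 + 58\right) + 99 = 223 + 99 = 322$)
$A - R = 322 - -154 = 322 + 154 = 476$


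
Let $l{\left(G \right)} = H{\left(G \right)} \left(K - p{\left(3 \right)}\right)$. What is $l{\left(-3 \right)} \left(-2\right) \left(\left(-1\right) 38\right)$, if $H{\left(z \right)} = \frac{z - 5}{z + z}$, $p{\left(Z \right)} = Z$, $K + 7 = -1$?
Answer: $- \frac{3344}{3} \approx -1114.7$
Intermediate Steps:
$K = -8$ ($K = -7 - 1 = -8$)
$H{\left(z \right)} = \frac{-5 + z}{2 z}$
$l{\left(G \right)} = - \frac{11 \left(-5 + G\right)}{2 G}$ ($l{\left(G \right)} = \frac{-5 + G}{2 G} \left(-8 - 3\right) = \frac{-5 + G}{2 G} \left(-11\right) = - \frac{11 \left(-5 + G\right)}{2 G}$)
$l{\left(-3 \right)} \left(-2\right) \left(\left(-1\right) 38\right) = \frac{11 \left(5 - -3\right)}{2 \left(-3\right)} \left(-2\right) \left(\left(-1\right) 38\right) = \frac{11}{2} \left(- \frac{1}{3}\right) \left(5 + 3\right) \left(-2\right) \left(-38\right) = \frac{11}{2} \left(- \frac{1}{3}\right) 8 \left(-2\right) \left(-38\right) = \left(- \frac{44}{3}\right) \left(-2\right) \left(-38\right) = \frac{88}{3} \left(-38\right) = - \frac{3344}{3}$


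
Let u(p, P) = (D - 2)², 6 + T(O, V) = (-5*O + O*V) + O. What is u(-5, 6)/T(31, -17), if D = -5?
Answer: -49/657 ≈ -0.074581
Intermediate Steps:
T(O, V) = -6 - 4*O + O*V (T(O, V) = -6 + ((-5*O + O*V) + O) = -6 + (-4*O + O*V) = -6 - 4*O + O*V)
u(p, P) = 49 (u(p, P) = (-5 - 2)² = (-7)² = 49)
u(-5, 6)/T(31, -17) = 49/(-6 - 4*31 + 31*(-17)) = 49/(-6 - 124 - 527) = 49/(-657) = 49*(-1/657) = -49/657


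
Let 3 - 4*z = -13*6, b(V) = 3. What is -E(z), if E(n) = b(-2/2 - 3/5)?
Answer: -3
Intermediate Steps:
z = 81/4 (z = 3/4 - (-13)*6/4 = 3/4 - 1/4*(-78) = 3/4 + 39/2 = 81/4 ≈ 20.250)
E(n) = 3
-E(z) = -1*3 = -3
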